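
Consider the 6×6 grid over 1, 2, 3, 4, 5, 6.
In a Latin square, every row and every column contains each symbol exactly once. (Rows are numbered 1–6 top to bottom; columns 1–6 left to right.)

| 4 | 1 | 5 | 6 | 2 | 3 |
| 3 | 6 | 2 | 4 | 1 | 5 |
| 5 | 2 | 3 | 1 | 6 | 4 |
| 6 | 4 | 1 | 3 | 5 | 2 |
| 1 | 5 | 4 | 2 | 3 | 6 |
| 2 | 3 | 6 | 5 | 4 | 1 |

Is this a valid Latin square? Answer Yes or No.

Each row is a permutation of the 6 symbols, and so is each column.

Yes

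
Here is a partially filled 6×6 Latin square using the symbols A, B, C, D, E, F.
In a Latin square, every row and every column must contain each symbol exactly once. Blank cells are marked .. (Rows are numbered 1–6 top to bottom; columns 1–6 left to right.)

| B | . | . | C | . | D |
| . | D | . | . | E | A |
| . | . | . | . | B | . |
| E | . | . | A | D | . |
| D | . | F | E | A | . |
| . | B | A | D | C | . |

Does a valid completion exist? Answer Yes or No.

No

Row 1, column 3: row 1 has {B, C, D} and column 3 has {A, F}, so it must be E.
Row 1, column 5: row 1 has {B, C, D, E} and column 5 has {A, B, C, D, E}, so it must be F.
Row 1, column 2: row 1 has {B, C, D, E, F} and column 2 has {B, D}, so it must be A.
Row 3, column 4: row 3 has {B} and column 4 has {A, C, D, E}, so it must be F.
Row 2, column 4: row 2 has {A, D, E} and column 4 has {A, C, D, E, F}, so it must be B.
Row 2, column 3: row 2 has {A, B, D, E} and column 3 has {A, E, F}, so it must be C.
Row 2, column 1: row 2 has {A, B, C, D, E} and column 1 has {B, D, E}, so it must be F.
Now row 6, column 1: row 6 together with column 1 already contain {A, B, C, D, E, F} — every symbol — so nothing can go there. The grid has no valid completion.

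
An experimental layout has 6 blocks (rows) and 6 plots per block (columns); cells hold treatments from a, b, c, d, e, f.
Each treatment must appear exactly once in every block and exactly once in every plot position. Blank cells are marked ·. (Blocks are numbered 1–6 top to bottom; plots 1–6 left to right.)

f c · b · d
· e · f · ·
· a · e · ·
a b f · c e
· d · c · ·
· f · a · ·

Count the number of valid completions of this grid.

32

Block 1, plot 3: eliminating its block and plot leaves {a, e}.
Block 1, plot 5: eliminating its block and plot leaves {a, e}.
Block 2, plot 1: eliminating its block and plot leaves {b, c, d}.
Block 2, plot 3: eliminating its block and plot leaves {a, b, c, d}.
Block 2, plot 5: eliminating its block and plot leaves {a, b, d}.
Block 2, plot 6: eliminating its block and plot leaves {a, b, c}.
Block 3, plot 1: eliminating its block and plot leaves {b, c, d}.
Block 3, plot 3: eliminating its block and plot leaves {b, c, d}.
Block 3, plot 5: eliminating its block and plot leaves {b, d, f}.
Block 3, plot 6: eliminating its block and plot leaves {b, c, f}.
Block 4, plot 4: eliminating its block and plot leaves {d}.
Block 5, plot 1: eliminating its block and plot leaves {b, e}.
Block 5, plot 3: eliminating its block and plot leaves {a, b, e}.
Block 5, plot 5: eliminating its block and plot leaves {a, b, e, f}.
Block 5, plot 6: eliminating its block and plot leaves {a, b, f}.
Block 6, plot 1: eliminating its block and plot leaves {b, c, d, e}.
Block 6, plot 3: eliminating its block and plot leaves {b, c, d, e}.
Block 6, plot 5: eliminating its block and plot leaves {b, d, e}.
Block 6, plot 6: eliminating its block and plot leaves {b, c}.
Enumerating the assignments across these blanks that avoid any block or plot repeat gives 32 completions.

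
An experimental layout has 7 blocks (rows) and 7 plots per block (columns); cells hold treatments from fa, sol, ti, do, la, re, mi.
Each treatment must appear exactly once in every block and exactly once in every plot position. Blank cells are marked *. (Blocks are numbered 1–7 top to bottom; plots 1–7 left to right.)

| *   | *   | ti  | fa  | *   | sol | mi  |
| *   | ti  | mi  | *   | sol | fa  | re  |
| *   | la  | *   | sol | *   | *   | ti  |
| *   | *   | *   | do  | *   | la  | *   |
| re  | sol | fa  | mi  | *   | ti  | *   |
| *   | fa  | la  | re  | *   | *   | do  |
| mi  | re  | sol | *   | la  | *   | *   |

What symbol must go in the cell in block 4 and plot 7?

Block 1, plot 2: block 1 has {fa, sol, ti, mi} and plot 2 has {fa, sol, ti, la, re}, leaving only do.
Block 1, plot 1: block 1 has {fa, sol, ti, do, mi} and plot 1 has {re, mi}, leaving only la.
Block 1, plot 5: block 1 has {fa, sol, ti, do, la, mi} and plot 5 has {sol, la}, leaving only re.
Block 2, plot 1: block 2 has {fa, sol, ti, re, mi} and plot 1 has {la, re, mi}, leaving only do.
Block 2, plot 4: block 2 has {fa, sol, ti, do, re, mi} and plot 4 has {fa, sol, do, re, mi}, leaving only la.
Block 3, plot 1: block 3 has {sol, ti, la} and plot 1 has {do, la, re, mi}, leaving only fa.
Block 4, plot 2: block 4 has {do, la} and plot 2 has {fa, sol, ti, do, la, re}, leaving only mi.
Block 4, plot 3: block 4 has {do, la, mi} and plot 3 has {fa, sol, ti, la, mi}, leaving only re.
Block 3, plot 3: block 3 has {fa, sol, ti, la} and plot 3 has {fa, sol, ti, la, re, mi}, leaving only do.
Block 3, plot 5: block 3 has {fa, sol, ti, do, la} and plot 5 has {sol, la, re}, leaving only mi.
Block 3, plot 6: block 3 has {fa, sol, ti, do, la, mi} and plot 6 has {fa, sol, ti, la}, leaving only re.
Block 5, plot 5: block 5 has {fa, sol, ti, re, mi} and plot 5 has {sol, la, re, mi}, leaving only do.
Block 5, plot 7: block 5 has {fa, sol, ti, do, re, mi} and plot 7 has {ti, do, re, mi}, leaving only la.
Block 6, plot 5: block 6 has {fa, do, la, re} and plot 5 has {sol, do, la, re, mi}, leaving only ti.
Block 4, plot 5: block 4 has {do, la, re, mi} and plot 5 has {sol, ti, do, la, re, mi}, leaving only fa.
Block 4 already has {fa, do, la, re, mi} and plot 7 already has {ti, do, la, re, mi}, so block 4, plot 7 must be sol.

sol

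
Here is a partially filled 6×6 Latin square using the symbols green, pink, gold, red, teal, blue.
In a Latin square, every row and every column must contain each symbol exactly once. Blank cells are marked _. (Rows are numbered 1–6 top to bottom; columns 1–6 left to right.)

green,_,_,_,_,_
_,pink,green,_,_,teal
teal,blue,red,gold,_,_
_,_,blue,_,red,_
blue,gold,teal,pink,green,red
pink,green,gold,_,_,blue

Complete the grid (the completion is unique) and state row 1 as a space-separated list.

green red pink teal blue gold

Row 1, column 3: row 1 has {green} and column 3 has {green, gold, red, teal, blue}, leaving only pink.
Row 1, column 6: row 1 has {green, pink} and column 6 has {red, teal, blue}, leaving only gold.
Row 3, column 5: row 3 has {gold, red, teal, blue} and column 5 has {green, red}, leaving only pink.
Row 3, column 6: row 3 has {pink, gold, red, teal, blue} and column 6 has {gold, red, teal, blue}, leaving only green.
Row 4, column 1: row 4 has {red, blue} and column 1 has {green, pink, teal, blue}, leaving only gold.
Row 2, column 1: row 2 has {green, pink, teal} and column 1 has {green, pink, gold, teal, blue}, leaving only red.
Row 2, column 4: row 2 has {green, pink, red, teal} and column 4 has {pink, gold}, leaving only blue.
Row 2, column 5: row 2 has {green, pink, red, teal, blue} and column 5 has {green, pink, red}, leaving only gold.
Row 4, column 2: row 4 has {gold, red, blue} and column 2 has {green, pink, gold, blue}, leaving only teal.
Row 1, column 2: row 1 has {green, pink, gold} and column 2 has {green, pink, gold, teal, blue}, leaving only red.
Row 1, column 4: row 1 has {green, pink, gold, red} and column 4 has {pink, gold, blue}, leaving only teal.
Row 1, column 5: row 1 has {green, pink, gold, red, teal} and column 5 has {green, pink, gold, red}, leaving only blue.
So row 1 reads: green red pink teal blue gold.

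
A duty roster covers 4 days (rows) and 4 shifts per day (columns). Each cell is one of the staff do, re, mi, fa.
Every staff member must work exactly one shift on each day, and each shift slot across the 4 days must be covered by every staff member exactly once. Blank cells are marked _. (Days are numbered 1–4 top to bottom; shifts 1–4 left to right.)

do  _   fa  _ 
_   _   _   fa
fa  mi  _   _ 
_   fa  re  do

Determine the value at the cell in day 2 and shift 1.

Day 1, shift 2: day 1 has {do, fa} and shift 2 has {mi, fa}, leaving only re.
Day 1, shift 4: day 1 has {do, re, fa} and shift 4 has {do, fa}, leaving only mi.
Day 2, shift 2: day 2 has {fa} and shift 2 has {re, mi, fa}, leaving only do.
Day 2, shift 3: day 2 has {do, fa} and shift 3 has {re, fa}, leaving only mi.
Day 2 already has {do, mi, fa} and shift 1 already has {do, fa}, so day 2, shift 1 must be re.

re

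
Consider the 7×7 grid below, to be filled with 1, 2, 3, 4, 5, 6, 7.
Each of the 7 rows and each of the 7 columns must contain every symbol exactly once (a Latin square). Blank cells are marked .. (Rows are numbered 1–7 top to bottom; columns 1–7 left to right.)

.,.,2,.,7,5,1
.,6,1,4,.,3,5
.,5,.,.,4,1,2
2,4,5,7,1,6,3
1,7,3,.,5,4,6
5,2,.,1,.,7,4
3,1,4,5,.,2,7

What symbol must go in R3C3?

Row 1, column 2: row 1 has {1, 2, 5, 7} and column 2 has {1, 2, 4, 5, 6, 7}, leaving only 3.
Row 1, column 4: row 1 has {1, 2, 3, 5, 7} and column 4 has {1, 4, 5, 7}, leaving only 6.
Row 1, column 1: row 1 has {1, 2, 3, 5, 6, 7} and column 1 has {1, 2, 3, 5}, leaving only 4.
Row 2, column 1: row 2 has {1, 3, 4, 5, 6} and column 1 has {1, 2, 3, 4, 5}, leaving only 7.
Row 2, column 5: row 2 has {1, 3, 4, 5, 6, 7} and column 5 has {1, 4, 5, 7}, leaving only 2.
Row 3, column 1: row 3 has {1, 2, 4, 5} and column 1 has {1, 2, 3, 4, 5, 7}, leaving only 6.
Row 3 already has {1, 2, 4, 5, 6} and column 3 already has {1, 2, 3, 4, 5}, so row 3, column 3 must be 7.

7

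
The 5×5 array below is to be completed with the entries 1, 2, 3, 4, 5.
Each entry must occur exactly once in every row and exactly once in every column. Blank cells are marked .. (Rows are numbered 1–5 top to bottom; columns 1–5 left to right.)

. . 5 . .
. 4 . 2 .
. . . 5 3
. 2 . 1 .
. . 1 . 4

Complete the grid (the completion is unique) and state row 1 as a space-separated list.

Row 2, column 3: row 2 has {2, 4} and column 3 has {1, 5}, leaving only 3.
Row 3, column 2: row 3 has {3, 5} and column 2 has {2, 4}, leaving only 1.
Row 1, column 2: row 1 has {5} and column 2 has {1, 2, 4}, leaving only 3.
Row 1, column 4: row 1 has {3, 5} and column 4 has {1, 2, 5}, leaving only 4.
Row 4, column 3: row 4 has {1, 2} and column 3 has {1, 3, 5}, leaving only 4.
Row 3, column 3: row 3 has {1, 3, 5} and column 3 has {1, 3, 4, 5}, leaving only 2.
Row 3, column 1: row 3 has {1, 2, 3, 5} and column 1 has {}, leaving only 4.
Row 4, column 5: row 4 has {1, 2, 4} and column 5 has {3, 4}, leaving only 5.
Row 2, column 5: row 2 has {2, 3, 4} and column 5 has {3, 4, 5}, leaving only 1.
Row 1, column 5: row 1 has {3, 4, 5} and column 5 has {1, 3, 4, 5}, leaving only 2.
Row 1, column 1: row 1 has {2, 3, 4, 5} and column 1 has {4}, leaving only 1.
So row 1 reads: 1 3 5 4 2.

1 3 5 4 2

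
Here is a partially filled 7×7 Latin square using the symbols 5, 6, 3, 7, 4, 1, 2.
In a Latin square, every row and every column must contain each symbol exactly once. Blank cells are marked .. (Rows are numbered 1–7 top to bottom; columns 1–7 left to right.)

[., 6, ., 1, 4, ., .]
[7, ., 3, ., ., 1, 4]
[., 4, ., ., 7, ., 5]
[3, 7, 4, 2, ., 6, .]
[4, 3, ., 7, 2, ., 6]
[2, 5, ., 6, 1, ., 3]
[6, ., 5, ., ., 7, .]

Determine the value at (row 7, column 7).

Row 1, column 1: row 1 has {6, 4, 1} and column 1 has {6, 3, 7, 4, 2}, leaving only 5.
Row 2, column 2: row 2 has {3, 7, 4, 1} and column 2 has {5, 6, 3, 7, 4}, leaving only 2.
Row 2, column 4: row 2 has {3, 7, 4, 1, 2} and column 4 has {6, 7, 1, 2}, leaving only 5.
Row 2, column 5: row 2 has {5, 3, 7, 4, 1, 2} and column 5 has {7, 4, 1, 2}, leaving only 6.
Row 3, column 1: row 3 has {5, 7, 4} and column 1 has {5, 6, 3, 7, 4, 2}, leaving only 1.
Row 3, column 4: row 3 has {5, 7, 4, 1} and column 4 has {5, 6, 7, 1, 2}, leaving only 3.
Row 3, column 6: row 3 has {5, 3, 7, 4, 1} and column 6 has {6, 7, 1}, leaving only 2.
Row 1, column 6: row 1 has {5, 6, 4, 1} and column 6 has {6, 7, 1, 2}, leaving only 3.
Row 3, column 3: row 3 has {5, 3, 7, 4, 1, 2} and column 3 has {5, 3, 4}, leaving only 6.
Row 4, column 5: row 4 has {6, 3, 7, 4, 2} and column 5 has {6, 7, 4, 1, 2}, leaving only 5.
Row 4, column 7: row 4 has {5, 6, 3, 7, 4, 2} and column 7 has {5, 6, 3, 4}, leaving only 1.
Row 7 already has {5, 6, 7} and column 7 already has {5, 6, 3, 4, 1}, so row 7, column 7 must be 2.

2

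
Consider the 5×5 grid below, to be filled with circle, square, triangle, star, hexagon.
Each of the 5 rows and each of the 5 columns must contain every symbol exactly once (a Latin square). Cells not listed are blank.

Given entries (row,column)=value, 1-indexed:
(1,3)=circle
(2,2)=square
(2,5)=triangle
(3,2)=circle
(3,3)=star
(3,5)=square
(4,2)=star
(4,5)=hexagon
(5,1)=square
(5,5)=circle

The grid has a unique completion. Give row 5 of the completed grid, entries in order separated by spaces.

Row 1, column 5: row 1 has {circle} and column 5 has {circle, square, triangle, hexagon}, leaving only star.
Row 2, column 3: row 2 has {square, triangle} and column 3 has {circle, star}, leaving only hexagon.
Row 5, column 3: row 5 has {circle, square} and column 3 has {circle, star, hexagon}, leaving only triangle.
Row 5, column 2: row 5 has {circle, square, triangle} and column 2 has {circle, square, star}, leaving only hexagon.
Row 5, column 4: row 5 has {circle, square, triangle, hexagon} and column 4 has {}, leaving only star.
So row 5 reads: square hexagon triangle star circle.

square hexagon triangle star circle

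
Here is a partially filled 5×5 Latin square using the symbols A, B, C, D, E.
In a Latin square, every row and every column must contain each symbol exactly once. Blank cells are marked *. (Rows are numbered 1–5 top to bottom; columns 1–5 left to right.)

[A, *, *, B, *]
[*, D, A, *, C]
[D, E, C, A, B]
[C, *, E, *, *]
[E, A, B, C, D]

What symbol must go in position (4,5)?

Row 4 already has {C, E} and column 5 already has {B, C, D}, so row 4, column 5 must be A.

A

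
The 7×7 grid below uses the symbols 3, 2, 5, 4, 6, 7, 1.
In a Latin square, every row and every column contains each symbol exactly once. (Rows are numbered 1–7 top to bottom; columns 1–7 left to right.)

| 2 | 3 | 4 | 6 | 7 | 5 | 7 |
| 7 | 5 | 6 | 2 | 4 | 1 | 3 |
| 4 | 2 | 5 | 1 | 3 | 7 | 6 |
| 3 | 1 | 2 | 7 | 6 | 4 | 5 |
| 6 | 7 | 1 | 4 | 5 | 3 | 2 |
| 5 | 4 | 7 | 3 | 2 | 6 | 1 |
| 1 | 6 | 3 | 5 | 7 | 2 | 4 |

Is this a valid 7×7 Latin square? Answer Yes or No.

Row 1 contains 7 twice (at columns 5 and 7), so it is not a permutation.

No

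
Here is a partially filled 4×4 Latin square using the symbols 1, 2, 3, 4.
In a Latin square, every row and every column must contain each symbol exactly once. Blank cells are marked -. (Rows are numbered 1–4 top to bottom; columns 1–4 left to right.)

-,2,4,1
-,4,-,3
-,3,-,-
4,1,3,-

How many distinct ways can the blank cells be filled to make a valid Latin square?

2

Row 1, column 1: eliminating its row and column leaves {3}.
Row 2, column 1: eliminating its row and column leaves {1, 2}.
Row 2, column 3: eliminating its row and column leaves {1, 2}.
Row 3, column 1: eliminating its row and column leaves {1, 2}.
Row 3, column 3: eliminating its row and column leaves {1, 2}.
Row 3, column 4: eliminating its row and column leaves {2, 4}.
Row 4, column 4: eliminating its row and column leaves {2}.
Enumerating the assignments across these blanks that avoid any row or column repeat gives 2 completions.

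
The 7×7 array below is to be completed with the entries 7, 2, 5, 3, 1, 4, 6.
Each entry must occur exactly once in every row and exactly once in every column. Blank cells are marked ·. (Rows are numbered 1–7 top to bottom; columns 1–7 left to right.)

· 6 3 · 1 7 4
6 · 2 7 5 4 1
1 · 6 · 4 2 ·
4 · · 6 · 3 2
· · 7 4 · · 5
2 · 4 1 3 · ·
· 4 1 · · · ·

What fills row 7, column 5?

Row 1, column 1: row 1 has {7, 3, 1, 4, 6} and column 1 has {2, 1, 4, 6}, leaving only 5.
Row 1, column 4: row 1 has {7, 5, 3, 1, 4, 6} and column 4 has {7, 1, 4, 6}, leaving only 2.
Row 2, column 2: row 2 has {7, 2, 5, 1, 4, 6} and column 2 has {4, 6}, leaving only 3.
Row 4, column 3: row 4 has {2, 3, 4, 6} and column 3 has {7, 2, 3, 1, 4, 6}, leaving only 5.
Row 4, column 5: row 4 has {2, 5, 3, 4, 6} and column 5 has {5, 3, 1, 4}, leaving only 7.
Row 4, column 2: row 4 has {7, 2, 5, 3, 4, 6} and column 2 has {3, 4, 6}, leaving only 1.
Row 5, column 1: row 5 has {7, 5, 4} and column 1 has {2, 5, 1, 4, 6}, leaving only 3.
Row 5, column 2: row 5 has {7, 5, 3, 4} and column 2 has {3, 1, 4, 6}, leaving only 2.
Row 5, column 5: row 5 has {7, 2, 5, 3, 4} and column 5 has {7, 5, 3, 1, 4}, leaving only 6.
Row 7 already has {1, 4} and column 5 already has {7, 5, 3, 1, 4, 6}, so row 7, column 5 must be 2.

2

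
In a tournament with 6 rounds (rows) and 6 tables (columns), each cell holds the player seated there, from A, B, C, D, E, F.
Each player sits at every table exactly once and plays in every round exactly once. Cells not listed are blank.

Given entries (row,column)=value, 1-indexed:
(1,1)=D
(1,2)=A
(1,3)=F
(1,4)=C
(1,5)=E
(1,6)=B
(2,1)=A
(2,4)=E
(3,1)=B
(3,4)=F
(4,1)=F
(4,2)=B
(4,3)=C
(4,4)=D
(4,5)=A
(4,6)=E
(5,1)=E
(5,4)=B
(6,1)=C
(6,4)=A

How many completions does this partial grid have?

16

Round 2, table 2: eliminating its round and table leaves {C, D, F}.
Round 2, table 3: eliminating its round and table leaves {B, D}.
Round 2, table 5: eliminating its round and table leaves {B, C, D, F}.
Round 2, table 6: eliminating its round and table leaves {C, D, F}.
Round 3, table 2: eliminating its round and table leaves {C, D, E}.
Round 3, table 3: eliminating its round and table leaves {A, D, E}.
Round 3, table 5: eliminating its round and table leaves {C, D}.
Round 3, table 6: eliminating its round and table leaves {A, C, D}.
Round 5, table 2: eliminating its round and table leaves {C, D, F}.
Round 5, table 3: eliminating its round and table leaves {A, D}.
Round 5, table 5: eliminating its round and table leaves {C, D, F}.
Round 5, table 6: eliminating its round and table leaves {A, C, D, F}.
Round 6, table 2: eliminating its round and table leaves {D, E, F}.
Round 6, table 3: eliminating its round and table leaves {B, D, E}.
Round 6, table 5: eliminating its round and table leaves {B, D, F}.
Round 6, table 6: eliminating its round and table leaves {D, F}.
Enumerating the assignments across these blanks that avoid any round or table repeat gives 16 completions.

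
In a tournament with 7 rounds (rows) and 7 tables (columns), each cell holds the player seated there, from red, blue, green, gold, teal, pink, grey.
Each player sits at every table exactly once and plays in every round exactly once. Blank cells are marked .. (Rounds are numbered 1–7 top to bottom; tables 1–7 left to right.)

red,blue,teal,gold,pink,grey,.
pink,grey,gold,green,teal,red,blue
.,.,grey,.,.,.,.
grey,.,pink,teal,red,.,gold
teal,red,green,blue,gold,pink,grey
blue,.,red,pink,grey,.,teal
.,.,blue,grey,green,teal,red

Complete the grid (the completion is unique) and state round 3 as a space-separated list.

green teal grey red blue gold pink

Round 3, table 4: round 3 has {grey} and table 4 has {blue, green, gold, teal, pink, grey}, leaving only red.
Round 3, table 5: round 3 has {red, grey} and table 5 has {red, green, gold, teal, pink, grey}, leaving only blue.
Round 1, table 7: round 1 has {red, blue, gold, teal, pink, grey} and table 7 has {red, blue, gold, teal, grey}, leaving only green.
Round 3, table 7: round 3 has {red, blue, grey} and table 7 has {red, blue, green, gold, teal, grey}, leaving only pink.
Round 4, table 2: round 4 has {red, gold, teal, pink, grey} and table 2 has {red, blue, grey}, leaving only green.
Round 4, table 6: round 4 has {red, green, gold, teal, pink, grey} and table 6 has {red, teal, pink, grey}, leaving only blue.
Round 6, table 2: round 6 has {red, blue, teal, pink, grey} and table 2 has {red, blue, green, grey}, leaving only gold.
Round 3, table 2: round 3 has {red, blue, pink, grey} and table 2 has {red, blue, green, gold, grey}, leaving only teal.
Round 6, table 6: round 6 has {red, blue, gold, teal, pink, grey} and table 6 has {red, blue, teal, pink, grey}, leaving only green.
Round 3, table 6: round 3 has {red, blue, teal, pink, grey} and table 6 has {red, blue, green, teal, pink, grey}, leaving only gold.
Round 3, table 1: round 3 has {red, blue, gold, teal, pink, grey} and table 1 has {red, blue, teal, pink, grey}, leaving only green.
So round 3 reads: green teal grey red blue gold pink.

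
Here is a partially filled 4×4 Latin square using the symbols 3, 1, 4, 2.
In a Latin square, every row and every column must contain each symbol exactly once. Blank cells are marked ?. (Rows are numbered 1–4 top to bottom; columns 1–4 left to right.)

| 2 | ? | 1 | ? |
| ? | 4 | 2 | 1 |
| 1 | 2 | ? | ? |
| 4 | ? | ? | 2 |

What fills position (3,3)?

4

Row 1, column 2: row 1 has {1, 2} and column 2 has {4, 2}, leaving only 3.
Row 1, column 4: row 1 has {3, 1, 2} and column 4 has {1, 2}, leaving only 4.
Row 2, column 1: row 2 has {1, 4, 2} and column 1 has {1, 4, 2}, leaving only 3.
Row 3, column 4: row 3 has {1, 2} and column 4 has {1, 4, 2}, leaving only 3.
Row 3 already has {3, 1, 2} and column 3 already has {1, 2}, so row 3, column 3 must be 4.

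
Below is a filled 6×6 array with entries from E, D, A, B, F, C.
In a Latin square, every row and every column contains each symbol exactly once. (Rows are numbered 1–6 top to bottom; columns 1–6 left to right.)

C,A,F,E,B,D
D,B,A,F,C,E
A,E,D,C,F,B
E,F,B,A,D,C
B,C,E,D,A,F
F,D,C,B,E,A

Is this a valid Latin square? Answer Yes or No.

Yes

Each row is a permutation of the 6 symbols, and so is each column.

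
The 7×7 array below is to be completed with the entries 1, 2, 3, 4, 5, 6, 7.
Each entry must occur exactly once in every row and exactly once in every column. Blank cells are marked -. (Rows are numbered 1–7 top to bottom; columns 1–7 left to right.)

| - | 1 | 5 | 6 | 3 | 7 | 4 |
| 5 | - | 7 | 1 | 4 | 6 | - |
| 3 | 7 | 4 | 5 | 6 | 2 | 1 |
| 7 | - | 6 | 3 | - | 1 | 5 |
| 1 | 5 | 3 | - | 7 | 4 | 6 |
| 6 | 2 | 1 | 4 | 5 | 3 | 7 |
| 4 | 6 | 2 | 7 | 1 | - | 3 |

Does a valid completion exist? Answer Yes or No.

Yes

No row or column among the givens repeats a symbol, and propagating forced cells runs into no contradiction.
One valid completion exists (for instance, 2 1 5 6 3 7 4 / 5 3 7 1 4 6 2 / 3 7 4 5 6 2 1 / 7 4 6 3 2 1 5 / 1 5 3 2 7 4 6 / 6 2 1 4 5 3 7 / 4 6 2 7 1 5 3).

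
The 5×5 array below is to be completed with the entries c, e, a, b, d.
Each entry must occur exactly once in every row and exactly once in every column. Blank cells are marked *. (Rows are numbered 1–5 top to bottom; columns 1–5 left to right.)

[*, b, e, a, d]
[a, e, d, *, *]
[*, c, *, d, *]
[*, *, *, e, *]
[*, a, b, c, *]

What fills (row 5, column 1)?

d

Row 1, column 1: row 1 has {e, a, b, d} and column 1 has {a}, leaving only c.
Row 2, column 4: row 2 has {e, a, d} and column 4 has {c, e, a, d}, leaving only b.
Row 2, column 5: row 2 has {e, a, b, d} and column 5 has {d}, leaving only c.
Row 3, column 3: row 3 has {c, d} and column 3 has {e, b, d}, leaving only a.
Row 4, column 2: row 4 has {e} and column 2 has {c, e, a, b}, leaving only d.
Row 4, column 1: row 4 has {e, d} and column 1 has {c, a}, leaving only b.
Row 3, column 1: row 3 has {c, a, d} and column 1 has {c, a, b}, leaving only e.
Row 5 already has {c, a, b} and column 1 already has {c, e, a, b}, so row 5, column 1 must be d.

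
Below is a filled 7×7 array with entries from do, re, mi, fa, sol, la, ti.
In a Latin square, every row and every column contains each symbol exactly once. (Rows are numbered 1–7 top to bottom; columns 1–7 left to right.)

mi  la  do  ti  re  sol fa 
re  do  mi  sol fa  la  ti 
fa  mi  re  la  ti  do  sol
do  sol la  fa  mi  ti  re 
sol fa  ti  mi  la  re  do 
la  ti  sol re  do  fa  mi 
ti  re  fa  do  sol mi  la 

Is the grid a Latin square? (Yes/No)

Each row is a permutation of the 7 symbols, and so is each column.

Yes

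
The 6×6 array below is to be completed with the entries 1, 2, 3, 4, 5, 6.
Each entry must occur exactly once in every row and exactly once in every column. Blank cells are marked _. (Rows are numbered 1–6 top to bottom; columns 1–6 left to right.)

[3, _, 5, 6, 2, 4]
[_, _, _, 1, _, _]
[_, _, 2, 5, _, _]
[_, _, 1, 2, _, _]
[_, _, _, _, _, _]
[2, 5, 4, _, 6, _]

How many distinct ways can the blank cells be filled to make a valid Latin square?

Row 1, column 2: eliminating its row and column leaves {1}.
Row 2, column 1: eliminating its row and column leaves {4, 5, 6}.
Row 2, column 2: eliminating its row and column leaves {2, 3, 4, 6}.
Row 2, column 3: eliminating its row and column leaves {3, 6}.
Row 2, column 5: eliminating its row and column leaves {3, 4, 5}.
Row 2, column 6: eliminating its row and column leaves {2, 3, 5, 6}.
Row 3, column 1: eliminating its row and column leaves {1, 4, 6}.
Row 3, column 2: eliminating its row and column leaves {1, 3, 4, 6}.
Row 3, column 5: eliminating its row and column leaves {1, 3, 4}.
Row 3, column 6: eliminating its row and column leaves {1, 3, 6}.
Row 4, column 1: eliminating its row and column leaves {4, 5, 6}.
Row 4, column 2: eliminating its row and column leaves {3, 4, 6}.
Row 4, column 5: eliminating its row and column leaves {3, 4, 5}.
Row 4, column 6: eliminating its row and column leaves {3, 5, 6}.
Row 5, column 1: eliminating its row and column leaves {1, 4, 5, 6}.
Row 5, column 2: eliminating its row and column leaves {1, 2, 3, 4, 6}.
Row 5, column 3: eliminating its row and column leaves {3, 6}.
Row 5, column 4: eliminating its row and column leaves {3, 4}.
Row 5, column 5: eliminating its row and column leaves {1, 3, 4, 5}.
Row 5, column 6: eliminating its row and column leaves {1, 2, 3, 5, 6}.
Row 6, column 4: eliminating its row and column leaves {3}.
Row 6, column 6: eliminating its row and column leaves {1, 3}.
Enumerating the assignments across these blanks that avoid any row or column repeat gives 28 completions.

28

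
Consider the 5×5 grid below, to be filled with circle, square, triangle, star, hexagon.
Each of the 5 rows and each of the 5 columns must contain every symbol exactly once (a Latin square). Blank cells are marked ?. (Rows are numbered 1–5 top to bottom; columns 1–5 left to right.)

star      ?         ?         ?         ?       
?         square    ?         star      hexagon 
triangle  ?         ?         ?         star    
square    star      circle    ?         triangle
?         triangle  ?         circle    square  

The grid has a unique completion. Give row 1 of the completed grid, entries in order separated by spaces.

star hexagon square triangle circle

Row 1, column 5: row 1 has {star} and column 5 has {square, triangle, star, hexagon}, leaving only circle.
Row 1, column 2: row 1 has {circle, star} and column 2 has {square, triangle, star}, leaving only hexagon.
Row 2, column 1: row 2 has {square, star, hexagon} and column 1 has {square, triangle, star}, leaving only circle.
Row 2, column 3: row 2 has {circle, square, star, hexagon} and column 3 has {circle}, leaving only triangle.
Row 1, column 3: row 1 has {circle, star, hexagon} and column 3 has {circle, triangle}, leaving only square.
Row 1, column 4: row 1 has {circle, square, star, hexagon} and column 4 has {circle, star}, leaving only triangle.
So row 1 reads: star hexagon square triangle circle.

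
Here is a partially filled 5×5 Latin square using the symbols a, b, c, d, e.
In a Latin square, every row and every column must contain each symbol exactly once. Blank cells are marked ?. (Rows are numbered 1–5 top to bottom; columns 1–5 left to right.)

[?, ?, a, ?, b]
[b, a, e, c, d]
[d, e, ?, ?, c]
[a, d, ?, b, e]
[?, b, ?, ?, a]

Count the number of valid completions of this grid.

Row 1, column 1: eliminating its row and column leaves {c, e}.
Row 1, column 2: eliminating its row and column leaves {c}.
Row 1, column 4: eliminating its row and column leaves {d, e}.
Row 3, column 3: eliminating its row and column leaves {b}.
Row 3, column 4: eliminating its row and column leaves {a}.
Row 4, column 3: eliminating its row and column leaves {c}.
Row 5, column 1: eliminating its row and column leaves {c, e}.
Row 5, column 3: eliminating its row and column leaves {c, d}.
Row 5, column 4: eliminating its row and column leaves {d, e}.
Only one assignment across all blanks avoids any row or column repeat, giving 1 completion.

1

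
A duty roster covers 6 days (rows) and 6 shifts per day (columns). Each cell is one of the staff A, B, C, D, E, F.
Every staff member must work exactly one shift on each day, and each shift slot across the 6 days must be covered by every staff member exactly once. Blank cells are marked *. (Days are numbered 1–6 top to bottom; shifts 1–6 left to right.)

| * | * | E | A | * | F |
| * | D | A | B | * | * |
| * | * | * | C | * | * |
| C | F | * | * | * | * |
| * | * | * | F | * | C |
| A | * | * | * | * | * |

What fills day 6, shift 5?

Day 2, shift 6: day 2 has {A, B, D} and shift 6 has {C, F}, leaving only E.
Day 2, shift 1: day 2 has {A, B, D, E} and shift 1 has {A, C}, leaving only F.
Day 2, shift 5: day 2 has {A, B, D, E, F} and shift 5 has {}, leaving only C.
Day 6, shift 5 is narrowed to {B, D, E, F}.
If it were B, then day 6, shift 6 would be left with no valid symbol.
If it were D, then day 5, shift 5 would be left with no valid symbol.
If it were E, then day 1, shift 5 would be left with no valid symbol.
So day 6, shift 5 must be F.

F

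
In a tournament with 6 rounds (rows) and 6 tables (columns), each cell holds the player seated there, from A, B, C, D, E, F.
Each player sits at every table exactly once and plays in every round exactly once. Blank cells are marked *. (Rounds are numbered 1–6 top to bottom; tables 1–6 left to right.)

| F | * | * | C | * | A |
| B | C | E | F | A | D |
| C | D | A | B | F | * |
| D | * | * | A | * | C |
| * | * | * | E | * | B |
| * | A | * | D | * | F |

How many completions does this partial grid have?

3

Round 1, table 2: eliminating its round and table leaves {B, E}.
Round 1, table 3: eliminating its round and table leaves {B, D}.
Round 1, table 5: eliminating its round and table leaves {B, D, E}.
Round 3, table 6: eliminating its round and table leaves {E}.
Round 4, table 2: eliminating its round and table leaves {B, E, F}.
Round 4, table 3: eliminating its round and table leaves {B, F}.
Round 4, table 5: eliminating its round and table leaves {B, E}.
Round 5, table 1: eliminating its round and table leaves {A}.
Round 5, table 2: eliminating its round and table leaves {F}.
Round 5, table 3: eliminating its round and table leaves {C, D, F}.
Round 5, table 5: eliminating its round and table leaves {C, D}.
Round 6, table 1: eliminating its round and table leaves {E}.
Round 6, table 3: eliminating its round and table leaves {B, C}.
Round 6, table 5: eliminating its round and table leaves {B, C, E}.
Enumerating the assignments across these blanks that avoid any round or table repeat gives 3 completions.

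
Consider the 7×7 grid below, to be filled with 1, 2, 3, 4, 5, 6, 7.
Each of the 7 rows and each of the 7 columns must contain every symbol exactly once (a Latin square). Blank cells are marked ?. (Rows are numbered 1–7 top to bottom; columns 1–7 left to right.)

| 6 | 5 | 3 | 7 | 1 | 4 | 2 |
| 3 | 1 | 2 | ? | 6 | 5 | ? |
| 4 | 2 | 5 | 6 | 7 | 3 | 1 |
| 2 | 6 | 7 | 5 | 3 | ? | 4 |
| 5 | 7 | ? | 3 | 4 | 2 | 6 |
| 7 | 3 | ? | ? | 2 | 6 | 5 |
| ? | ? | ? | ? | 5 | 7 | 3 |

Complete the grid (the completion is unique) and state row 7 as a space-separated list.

Row 7, column 1: row 7 has {3, 5, 7} and column 1 has {2, 3, 4, 5, 6, 7}, leaving only 1.
Row 7, column 2: row 7 has {1, 3, 5, 7} and column 2 has {1, 2, 3, 5, 6, 7}, leaving only 4.
Row 7, column 3: row 7 has {1, 3, 4, 5, 7} and column 3 has {2, 3, 5, 7}, leaving only 6.
Row 7, column 4: row 7 has {1, 3, 4, 5, 6, 7} and column 4 has {3, 5, 6, 7}, leaving only 2.
So row 7 reads: 1 4 6 2 5 7 3.

1 4 6 2 5 7 3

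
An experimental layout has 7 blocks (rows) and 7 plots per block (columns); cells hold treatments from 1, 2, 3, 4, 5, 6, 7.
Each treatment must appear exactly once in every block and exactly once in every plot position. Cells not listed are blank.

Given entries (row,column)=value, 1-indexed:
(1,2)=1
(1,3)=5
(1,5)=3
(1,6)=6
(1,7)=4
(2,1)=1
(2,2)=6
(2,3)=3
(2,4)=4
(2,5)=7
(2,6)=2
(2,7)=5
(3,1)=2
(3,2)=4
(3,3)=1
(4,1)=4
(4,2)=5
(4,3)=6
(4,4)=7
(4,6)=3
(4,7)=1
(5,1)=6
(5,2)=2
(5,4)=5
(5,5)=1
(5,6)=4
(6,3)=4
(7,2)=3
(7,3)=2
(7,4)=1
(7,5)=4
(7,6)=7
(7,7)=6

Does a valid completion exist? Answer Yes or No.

Yes

No block or plot among the givens repeats a symbol, and propagating forced cells runs into no contradiction.
One valid completion exists (for instance, 7 1 5 2 3 6 4 / 1 6 3 4 7 2 5 / 2 4 1 3 6 5 7 / 4 5 6 7 2 3 1 / 6 2 7 5 1 4 3 / 3 7 4 6 5 1 2 / 5 3 2 1 4 7 6).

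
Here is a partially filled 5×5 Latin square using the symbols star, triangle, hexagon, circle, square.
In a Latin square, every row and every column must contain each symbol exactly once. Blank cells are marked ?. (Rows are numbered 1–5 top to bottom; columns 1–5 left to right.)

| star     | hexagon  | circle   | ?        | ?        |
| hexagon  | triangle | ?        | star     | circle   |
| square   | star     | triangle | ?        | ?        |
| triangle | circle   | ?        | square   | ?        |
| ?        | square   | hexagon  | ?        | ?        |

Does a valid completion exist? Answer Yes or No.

Row 1, column 4: row 1 has {star, hexagon, circle} and column 4 has {star, square}, so it must be triangle.
Row 1, column 5: row 1 has {star, triangle, hexagon, circle} and column 5 has {circle}, so it must be square.
Row 2, column 3: row 2 has {star, triangle, hexagon, circle} and column 3 has {triangle, hexagon, circle}, so it must be square.
Row 3, column 5: row 3 has {star, triangle, square} and column 5 has {circle, square}, so it must be hexagon.
Row 3, column 4: row 3 has {star, triangle, hexagon, square} and column 4 has {star, triangle, square}, so it must be circle.
Now row 5, column 4: row 5 together with column 4 already contain {star, triangle, hexagon, circle, square} — every symbol — so nothing can go there. The grid has no valid completion.

No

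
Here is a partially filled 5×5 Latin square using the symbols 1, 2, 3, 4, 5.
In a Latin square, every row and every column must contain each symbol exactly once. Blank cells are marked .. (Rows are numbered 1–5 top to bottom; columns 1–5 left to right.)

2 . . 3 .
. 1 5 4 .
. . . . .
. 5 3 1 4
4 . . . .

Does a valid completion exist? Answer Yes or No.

No

Row 4, column 1: row 4 together with column 1 already contain {1, 2, 3, 4, 5} — every symbol — so nothing can go there. The grid has no valid completion.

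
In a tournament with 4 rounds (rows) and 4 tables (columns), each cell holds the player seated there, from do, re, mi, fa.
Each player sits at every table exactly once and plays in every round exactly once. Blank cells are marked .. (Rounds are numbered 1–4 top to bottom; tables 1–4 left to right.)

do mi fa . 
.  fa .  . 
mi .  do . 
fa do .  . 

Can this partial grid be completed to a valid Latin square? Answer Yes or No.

No round or table among the givens repeats a symbol, and propagating forced cells runs into no contradiction.
One valid completion exists (for instance, do mi fa re / re fa mi do / mi re do fa / fa do re mi).

Yes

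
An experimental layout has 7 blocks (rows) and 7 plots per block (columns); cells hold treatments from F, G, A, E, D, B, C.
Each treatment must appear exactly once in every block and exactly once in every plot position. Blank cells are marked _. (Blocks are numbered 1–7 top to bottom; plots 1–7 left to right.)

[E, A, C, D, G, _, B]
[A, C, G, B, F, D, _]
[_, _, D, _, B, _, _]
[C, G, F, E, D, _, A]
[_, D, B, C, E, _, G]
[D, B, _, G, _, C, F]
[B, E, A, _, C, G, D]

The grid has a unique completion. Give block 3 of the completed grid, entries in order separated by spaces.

G F D A B E C

Block 3, plot 2: block 3 has {D, B} and plot 2 has {G, A, E, D, B, C}, leaving only F.
Block 3, plot 1: block 3 has {F, D, B} and plot 1 has {A, E, D, B, C}, leaving only G.
Block 3, plot 4: block 3 has {F, G, D, B} and plot 4 has {G, E, D, B, C}, leaving only A.
Block 3, plot 6: block 3 has {F, G, A, D, B} and plot 6 has {G, D, C}, leaving only E.
Block 3, plot 7: block 3 has {F, G, A, E, D, B} and plot 7 has {F, G, A, D, B}, leaving only C.
So block 3 reads: G F D A B E C.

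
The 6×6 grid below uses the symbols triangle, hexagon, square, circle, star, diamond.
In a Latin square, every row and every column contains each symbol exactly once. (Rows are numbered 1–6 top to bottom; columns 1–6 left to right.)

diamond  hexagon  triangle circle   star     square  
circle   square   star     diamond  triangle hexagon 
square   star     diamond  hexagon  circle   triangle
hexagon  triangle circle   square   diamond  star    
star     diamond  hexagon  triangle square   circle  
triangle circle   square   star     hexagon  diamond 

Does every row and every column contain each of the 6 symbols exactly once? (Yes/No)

Yes

Each row is a permutation of the 6 symbols, and so is each column.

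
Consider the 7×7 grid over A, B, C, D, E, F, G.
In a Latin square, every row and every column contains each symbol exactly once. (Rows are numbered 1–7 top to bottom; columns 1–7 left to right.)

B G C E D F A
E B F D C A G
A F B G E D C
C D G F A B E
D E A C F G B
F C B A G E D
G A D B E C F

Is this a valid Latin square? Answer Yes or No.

No

Every row is a permutation, but column 3 contains B twice (at rows 3 and 6).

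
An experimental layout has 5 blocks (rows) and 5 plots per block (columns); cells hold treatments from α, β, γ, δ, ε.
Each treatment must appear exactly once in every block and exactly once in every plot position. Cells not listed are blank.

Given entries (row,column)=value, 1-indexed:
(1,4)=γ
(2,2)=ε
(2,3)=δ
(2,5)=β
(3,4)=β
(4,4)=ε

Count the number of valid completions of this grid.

56

Block 1, plot 1: eliminating its block and plot leaves {α, β, δ, ε}.
Block 1, plot 2: eliminating its block and plot leaves {α, β, δ}.
Block 1, plot 3: eliminating its block and plot leaves {α, β, ε}.
Block 1, plot 5: eliminating its block and plot leaves {α, δ, ε}.
Block 2, plot 1: eliminating its block and plot leaves {α, γ}.
Block 2, plot 4: eliminating its block and plot leaves {α}.
Block 3, plot 1: eliminating its block and plot leaves {α, γ, δ, ε}.
Block 3, plot 2: eliminating its block and plot leaves {α, γ, δ}.
Block 3, plot 3: eliminating its block and plot leaves {α, γ, ε}.
Block 3, plot 5: eliminating its block and plot leaves {α, γ, δ, ε}.
Block 4, plot 1: eliminating its block and plot leaves {α, β, γ, δ}.
Block 4, plot 2: eliminating its block and plot leaves {α, β, γ, δ}.
Block 4, plot 3: eliminating its block and plot leaves {α, β, γ}.
Block 4, plot 5: eliminating its block and plot leaves {α, γ, δ}.
Block 5, plot 1: eliminating its block and plot leaves {α, β, γ, δ, ε}.
Block 5, plot 2: eliminating its block and plot leaves {α, β, γ, δ}.
Block 5, plot 3: eliminating its block and plot leaves {α, β, γ, ε}.
Block 5, plot 4: eliminating its block and plot leaves {α, δ}.
Block 5, plot 5: eliminating its block and plot leaves {α, γ, δ, ε}.
Enumerating the assignments across these blanks that avoid any block or plot repeat gives 56 completions.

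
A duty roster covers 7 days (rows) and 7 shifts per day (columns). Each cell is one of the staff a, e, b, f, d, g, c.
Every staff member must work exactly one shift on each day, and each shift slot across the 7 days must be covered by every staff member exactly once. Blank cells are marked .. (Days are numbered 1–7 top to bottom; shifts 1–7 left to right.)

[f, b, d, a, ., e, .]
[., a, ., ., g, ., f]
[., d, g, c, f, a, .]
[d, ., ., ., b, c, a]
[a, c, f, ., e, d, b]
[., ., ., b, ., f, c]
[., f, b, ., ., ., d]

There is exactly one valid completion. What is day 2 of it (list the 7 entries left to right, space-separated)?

e a c d g b f

Day 2, shift 6: day 2 has {a, f, g} and shift 6 has {a, e, f, d, c}, leaving only b.
Day 1, shift 5: day 1 has {a, e, b, f, d} and shift 5 has {e, b, f, g}, leaving only c.
Day 1, shift 7: day 1 has {a, e, b, f, d, c} and shift 7 has {a, b, f, d, c}, leaving only g.
Day 3, shift 7: day 3 has {a, f, d, g, c} and shift 7 has {a, b, f, d, g, c}, leaving only e.
Day 3, shift 1: day 3 has {a, e, f, d, g, c} and shift 1 has {a, f, d}, leaving only b.
Day 4, shift 3: day 4 has {a, b, d, c} and shift 3 has {b, f, d, g}, leaving only e.
Day 2, shift 3: day 2 has {a, b, f, g} and shift 3 has {e, b, f, d, g}, leaving only c.
Day 2, shift 1: day 2 has {a, b, f, g, c} and shift 1 has {a, b, f, d}, leaving only e.
Day 2, shift 4: day 2 has {a, e, b, f, g, c} and shift 4 has {a, b, c}, leaving only d.
So day 2 reads: e a c d g b f.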